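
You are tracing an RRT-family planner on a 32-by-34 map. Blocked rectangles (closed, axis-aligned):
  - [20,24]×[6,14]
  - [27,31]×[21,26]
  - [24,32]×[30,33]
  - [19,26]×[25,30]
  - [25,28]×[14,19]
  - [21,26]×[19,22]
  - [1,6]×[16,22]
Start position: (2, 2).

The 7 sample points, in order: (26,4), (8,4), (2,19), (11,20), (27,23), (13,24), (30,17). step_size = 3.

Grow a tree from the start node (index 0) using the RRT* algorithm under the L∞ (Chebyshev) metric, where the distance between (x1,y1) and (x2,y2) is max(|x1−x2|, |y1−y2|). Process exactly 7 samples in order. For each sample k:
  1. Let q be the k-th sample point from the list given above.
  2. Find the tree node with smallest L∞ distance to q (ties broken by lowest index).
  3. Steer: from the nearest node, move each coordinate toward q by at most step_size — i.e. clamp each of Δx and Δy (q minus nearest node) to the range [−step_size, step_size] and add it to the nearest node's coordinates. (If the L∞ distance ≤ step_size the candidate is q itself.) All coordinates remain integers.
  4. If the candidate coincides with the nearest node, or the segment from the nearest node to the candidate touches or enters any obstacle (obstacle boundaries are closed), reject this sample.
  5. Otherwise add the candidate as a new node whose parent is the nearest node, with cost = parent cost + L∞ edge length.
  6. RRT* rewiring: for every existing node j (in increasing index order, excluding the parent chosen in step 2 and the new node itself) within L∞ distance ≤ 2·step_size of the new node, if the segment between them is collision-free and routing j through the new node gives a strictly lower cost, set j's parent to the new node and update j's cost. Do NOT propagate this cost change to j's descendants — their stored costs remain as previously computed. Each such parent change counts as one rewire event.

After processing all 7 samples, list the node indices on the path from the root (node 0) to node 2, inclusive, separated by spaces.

1. q=(26,4) nearest=0 d=24 new=(5,4) → add node 1 parent=0 cost=3
2. q=(8,4) nearest=1 d=3 new=(8,4) → add node 2 parent=1 cost=6
3. q=(2,19) nearest=1 d=15 new=(2,7) → add node 3 parent=1 cost=6
4. q=(11,20) nearest=3 d=13 new=(5,10) → add node 4 parent=3 cost=9
5. q=(27,23) nearest=2 d=19 new=(11,7) → add node 5 parent=2 cost=9
6. q=(13,24) nearest=4 d=14 new=(8,13) → add node 6 parent=4 cost=12
7. q=(30,17) nearest=5 d=19 new=(14,10) → add node 7 parent=5 cost=12

Path: 0 1 2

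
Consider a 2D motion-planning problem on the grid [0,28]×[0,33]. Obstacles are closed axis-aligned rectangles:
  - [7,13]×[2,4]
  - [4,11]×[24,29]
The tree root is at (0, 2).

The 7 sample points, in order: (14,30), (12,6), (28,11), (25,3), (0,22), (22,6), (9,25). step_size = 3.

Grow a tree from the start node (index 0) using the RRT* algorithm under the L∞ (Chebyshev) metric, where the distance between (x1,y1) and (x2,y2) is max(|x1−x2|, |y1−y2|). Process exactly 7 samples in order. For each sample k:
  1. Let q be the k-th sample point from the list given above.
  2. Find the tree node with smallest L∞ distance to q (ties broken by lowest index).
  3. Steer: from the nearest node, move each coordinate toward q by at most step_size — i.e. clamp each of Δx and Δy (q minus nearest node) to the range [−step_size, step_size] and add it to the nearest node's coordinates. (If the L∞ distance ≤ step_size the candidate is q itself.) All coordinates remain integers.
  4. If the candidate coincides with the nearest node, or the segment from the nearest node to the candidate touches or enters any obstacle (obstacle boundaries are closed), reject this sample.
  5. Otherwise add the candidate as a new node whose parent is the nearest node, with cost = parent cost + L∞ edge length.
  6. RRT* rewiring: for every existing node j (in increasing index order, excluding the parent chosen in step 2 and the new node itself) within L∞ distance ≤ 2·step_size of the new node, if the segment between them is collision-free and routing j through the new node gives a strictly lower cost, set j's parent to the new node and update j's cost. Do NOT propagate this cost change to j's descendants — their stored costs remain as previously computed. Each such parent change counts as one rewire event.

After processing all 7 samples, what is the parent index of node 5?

Parent of node 5: 3

1. q=(14,30) nearest=0 d=28 new=(3,5) → add node 1 parent=0 cost=3
2. q=(12,6) nearest=1 d=9 new=(6,6) → add node 2 parent=1 cost=6
3. q=(28,11) nearest=2 d=22 new=(9,9) → add node 3 parent=2 cost=9
4. q=(25,3) nearest=3 d=16 new=(12,6) → add node 4 parent=3 cost=12
5. q=(0,22) nearest=3 d=13 new=(6,12) → add node 5 parent=3 cost=12
6. q=(22,6) nearest=4 d=10 new=(15,6) → add node 6 parent=4 cost=15
7. q=(9,25) nearest=5 d=13 new=(9,15) → add node 7 parent=5 cost=15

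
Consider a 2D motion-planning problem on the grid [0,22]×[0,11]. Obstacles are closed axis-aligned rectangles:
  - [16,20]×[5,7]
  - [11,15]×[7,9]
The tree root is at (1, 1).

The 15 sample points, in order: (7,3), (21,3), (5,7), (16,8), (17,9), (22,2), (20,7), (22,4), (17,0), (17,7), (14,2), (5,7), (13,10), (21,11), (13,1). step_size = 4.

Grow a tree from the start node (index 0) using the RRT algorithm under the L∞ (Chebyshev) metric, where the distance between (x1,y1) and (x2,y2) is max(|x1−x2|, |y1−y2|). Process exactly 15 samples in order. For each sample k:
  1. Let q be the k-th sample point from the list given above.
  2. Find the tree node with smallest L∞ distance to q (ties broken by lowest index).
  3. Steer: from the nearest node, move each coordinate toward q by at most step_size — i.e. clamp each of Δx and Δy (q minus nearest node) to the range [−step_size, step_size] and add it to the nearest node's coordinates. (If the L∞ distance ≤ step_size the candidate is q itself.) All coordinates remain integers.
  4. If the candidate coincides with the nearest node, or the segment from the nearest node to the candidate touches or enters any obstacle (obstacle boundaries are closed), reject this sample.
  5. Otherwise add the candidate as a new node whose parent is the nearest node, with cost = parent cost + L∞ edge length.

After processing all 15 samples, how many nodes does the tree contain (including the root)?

Node count: 9

1. q=(7,3) nearest=0 d=6 new=(5,3) → add node 1 parent=0 cost=4
2. q=(21,3) nearest=1 d=16 new=(9,3) → add node 2 parent=1 cost=8
3. q=(5,7) nearest=1 d=4 new=(5,7) → add node 3 parent=1 cost=8
4. q=(16,8) nearest=2 d=7 new=(13,7) → blocked by [11,15]×[7,9], reject
5. q=(17,9) nearest=2 d=8 new=(13,7) → blocked by [11,15]×[7,9], reject
6. q=(22,2) nearest=2 d=13 new=(13,2) → add node 4 parent=2 cost=12
7. q=(20,7) nearest=4 d=7 new=(17,6) → blocked by [16,20]×[5,7], reject
8. q=(22,4) nearest=4 d=9 new=(17,4) → add node 5 parent=4 cost=16
9. q=(17,0) nearest=4 d=4 new=(17,0) → add node 6 parent=4 cost=16
10. q=(17,7) nearest=5 d=3 new=(17,7) → blocked by [16,20]×[5,7], reject
11. q=(14,2) nearest=4 d=1 new=(14,2) → add node 7 parent=4 cost=13
12. q=(5,7) nearest=3 d=0 → coincident, reject
13. q=(13,10) nearest=5 d=6 new=(13,8) → blocked by [16,20]×[5,7], reject
14. q=(21,11) nearest=5 d=7 new=(21,8) → blocked by [16,20]×[5,7], reject
15. q=(13,1) nearest=4 d=1 new=(13,1) → add node 8 parent=4 cost=13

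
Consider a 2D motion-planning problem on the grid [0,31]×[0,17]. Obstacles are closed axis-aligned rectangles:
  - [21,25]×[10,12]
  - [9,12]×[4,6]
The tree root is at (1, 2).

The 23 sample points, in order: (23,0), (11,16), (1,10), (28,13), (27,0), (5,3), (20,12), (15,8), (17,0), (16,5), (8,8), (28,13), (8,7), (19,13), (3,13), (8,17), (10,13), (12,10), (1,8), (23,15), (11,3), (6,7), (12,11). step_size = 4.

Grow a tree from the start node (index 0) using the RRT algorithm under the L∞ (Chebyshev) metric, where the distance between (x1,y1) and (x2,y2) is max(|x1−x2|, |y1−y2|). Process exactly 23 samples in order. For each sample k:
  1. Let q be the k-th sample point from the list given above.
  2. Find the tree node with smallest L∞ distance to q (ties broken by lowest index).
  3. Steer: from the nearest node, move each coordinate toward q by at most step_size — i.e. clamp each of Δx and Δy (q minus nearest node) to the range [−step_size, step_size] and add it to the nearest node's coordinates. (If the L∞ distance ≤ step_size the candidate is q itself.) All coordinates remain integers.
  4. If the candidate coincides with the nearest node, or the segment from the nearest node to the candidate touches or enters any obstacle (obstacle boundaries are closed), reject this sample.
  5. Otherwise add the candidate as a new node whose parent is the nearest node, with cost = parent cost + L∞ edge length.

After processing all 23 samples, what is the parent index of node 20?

1. q=(23,0) nearest=0 d=22 new=(5,0) → add node 1 parent=0 cost=4
2. q=(11,16) nearest=0 d=14 new=(5,6) → add node 2 parent=0 cost=4
3. q=(1,10) nearest=2 d=4 new=(1,10) → add node 3 parent=2 cost=8
4. q=(28,13) nearest=1 d=23 new=(9,4) → blocked by [9,12]×[4,6], reject
5. q=(27,0) nearest=1 d=22 new=(9,0) → add node 4 parent=1 cost=8
6. q=(5,3) nearest=1 d=3 new=(5,3) → add node 5 parent=1 cost=7
7. q=(20,12) nearest=4 d=12 new=(13,4) → add node 6 parent=4 cost=12
8. q=(15,8) nearest=6 d=4 new=(15,8) → add node 7 parent=6 cost=16
9. q=(17,0) nearest=6 d=4 new=(17,0) → add node 8 parent=6 cost=16
10. q=(16,5) nearest=6 d=3 new=(16,5) → add node 9 parent=6 cost=15
11. q=(8,8) nearest=2 d=3 new=(8,8) → add node 10 parent=2 cost=7
12. q=(28,13) nearest=9 d=12 new=(20,9) → add node 11 parent=9 cost=19
13. q=(8,7) nearest=10 d=1 new=(8,7) → add node 12 parent=10 cost=8
14. q=(19,13) nearest=11 d=4 new=(19,13) → add node 13 parent=11 cost=23
15. q=(3,13) nearest=3 d=3 new=(3,13) → add node 14 parent=3 cost=11
16. q=(8,17) nearest=14 d=5 new=(7,17) → add node 15 parent=14 cost=15
17. q=(10,13) nearest=15 d=4 new=(10,13) → add node 16 parent=15 cost=19
18. q=(12,10) nearest=7 d=3 new=(12,10) → add node 17 parent=7 cost=19
19. q=(1,8) nearest=3 d=2 new=(1,8) → add node 18 parent=3 cost=10
20. q=(23,15) nearest=13 d=4 new=(23,15) → add node 19 parent=13 cost=27
21. q=(11,3) nearest=6 d=2 new=(11,3) → add node 20 parent=6 cost=14
22. q=(6,7) nearest=2 d=1 new=(6,7) → add node 21 parent=2 cost=5
23. q=(12,11) nearest=17 d=1 new=(12,11) → add node 22 parent=17 cost=20

Parent of node 20: 6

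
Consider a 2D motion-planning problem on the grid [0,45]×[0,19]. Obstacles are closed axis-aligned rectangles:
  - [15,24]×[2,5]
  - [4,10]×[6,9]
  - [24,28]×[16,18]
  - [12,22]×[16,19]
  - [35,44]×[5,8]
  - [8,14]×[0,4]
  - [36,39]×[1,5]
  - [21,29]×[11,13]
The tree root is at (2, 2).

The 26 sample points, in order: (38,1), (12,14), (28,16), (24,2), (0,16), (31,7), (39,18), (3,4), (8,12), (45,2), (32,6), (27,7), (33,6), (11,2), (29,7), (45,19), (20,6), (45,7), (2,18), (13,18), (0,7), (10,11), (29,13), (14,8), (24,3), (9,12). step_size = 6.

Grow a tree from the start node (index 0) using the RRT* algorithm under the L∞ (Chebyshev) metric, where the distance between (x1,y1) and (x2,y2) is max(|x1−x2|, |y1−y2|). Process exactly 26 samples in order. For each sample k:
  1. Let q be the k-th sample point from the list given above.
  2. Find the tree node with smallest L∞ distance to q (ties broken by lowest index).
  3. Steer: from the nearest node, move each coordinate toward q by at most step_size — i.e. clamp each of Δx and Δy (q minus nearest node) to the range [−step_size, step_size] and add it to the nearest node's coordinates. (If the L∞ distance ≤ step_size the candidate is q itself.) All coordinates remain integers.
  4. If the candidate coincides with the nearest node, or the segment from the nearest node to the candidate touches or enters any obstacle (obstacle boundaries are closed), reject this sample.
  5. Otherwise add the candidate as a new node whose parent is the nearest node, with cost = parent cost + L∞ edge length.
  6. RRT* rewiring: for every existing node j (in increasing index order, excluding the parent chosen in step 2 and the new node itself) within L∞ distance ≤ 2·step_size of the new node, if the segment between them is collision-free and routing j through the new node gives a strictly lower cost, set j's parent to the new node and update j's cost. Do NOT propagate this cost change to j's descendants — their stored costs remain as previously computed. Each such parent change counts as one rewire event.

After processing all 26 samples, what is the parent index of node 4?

1. q=(38,1) nearest=0 d=36 new=(8,1) → blocked by [8,14]×[0,4], reject
2. q=(12,14) nearest=0 d=12 new=(8,8) → blocked by [4,10]×[6,9], reject
3. q=(28,16) nearest=0 d=26 new=(8,8) → blocked by [4,10]×[6,9], reject
4. q=(24,2) nearest=0 d=22 new=(8,2) → blocked by [8,14]×[0,4], reject
5. q=(0,16) nearest=0 d=14 new=(0,8) → add node 1 parent=0 cost=6
6. q=(31,7) nearest=0 d=29 new=(8,7) → blocked by [4,10]×[6,9], reject
7. q=(39,18) nearest=0 d=37 new=(8,8) → blocked by [4,10]×[6,9], reject
8. q=(3,4) nearest=0 d=2 new=(3,4) → add node 2 parent=0 cost=2
9. q=(8,12) nearest=1 d=8 new=(6,12) → add node 3 parent=1 cost=12
10. q=(45,2) nearest=3 d=39 new=(12,6) → blocked by [4,10]×[6,9], reject
11. q=(32,6) nearest=3 d=26 new=(12,6) → blocked by [4,10]×[6,9], reject
12. q=(27,7) nearest=3 d=21 new=(12,7) → blocked by [4,10]×[6,9], reject
13. q=(33,6) nearest=3 d=27 new=(12,6) → blocked by [4,10]×[6,9], reject
14. q=(11,2) nearest=2 d=8 new=(9,2) → blocked by [8,14]×[0,4], reject
15. q=(29,7) nearest=3 d=23 new=(12,7) → blocked by [4,10]×[6,9], reject
16. q=(45,19) nearest=3 d=39 new=(12,18) → blocked by [12,22]×[16,19], reject
17. q=(20,6) nearest=3 d=14 new=(12,6) → blocked by [4,10]×[6,9], reject
18. q=(45,7) nearest=3 d=39 new=(12,7) → blocked by [4,10]×[6,9], reject
19. q=(2,18) nearest=3 d=6 new=(2,18) → add node 4 parent=3 cost=18
20. q=(13,18) nearest=3 d=7 new=(12,18) → blocked by [12,22]×[16,19], reject
21. q=(0,7) nearest=1 d=1 new=(0,7) → add node 5 parent=1 cost=7
22. q=(10,11) nearest=3 d=4 new=(10,11) → add node 6 parent=3 cost=16
23. q=(29,13) nearest=6 d=19 new=(16,13) → add node 7 parent=6 cost=22
24. q=(14,8) nearest=6 d=4 new=(14,8) → add node 8 parent=6 cost=20
25. q=(24,3) nearest=7 d=10 new=(22,7) → add node 9 parent=7 cost=28
26. q=(9,12) nearest=6 d=1 new=(9,12) → add node 10 parent=6 cost=17

Parent of node 4: 3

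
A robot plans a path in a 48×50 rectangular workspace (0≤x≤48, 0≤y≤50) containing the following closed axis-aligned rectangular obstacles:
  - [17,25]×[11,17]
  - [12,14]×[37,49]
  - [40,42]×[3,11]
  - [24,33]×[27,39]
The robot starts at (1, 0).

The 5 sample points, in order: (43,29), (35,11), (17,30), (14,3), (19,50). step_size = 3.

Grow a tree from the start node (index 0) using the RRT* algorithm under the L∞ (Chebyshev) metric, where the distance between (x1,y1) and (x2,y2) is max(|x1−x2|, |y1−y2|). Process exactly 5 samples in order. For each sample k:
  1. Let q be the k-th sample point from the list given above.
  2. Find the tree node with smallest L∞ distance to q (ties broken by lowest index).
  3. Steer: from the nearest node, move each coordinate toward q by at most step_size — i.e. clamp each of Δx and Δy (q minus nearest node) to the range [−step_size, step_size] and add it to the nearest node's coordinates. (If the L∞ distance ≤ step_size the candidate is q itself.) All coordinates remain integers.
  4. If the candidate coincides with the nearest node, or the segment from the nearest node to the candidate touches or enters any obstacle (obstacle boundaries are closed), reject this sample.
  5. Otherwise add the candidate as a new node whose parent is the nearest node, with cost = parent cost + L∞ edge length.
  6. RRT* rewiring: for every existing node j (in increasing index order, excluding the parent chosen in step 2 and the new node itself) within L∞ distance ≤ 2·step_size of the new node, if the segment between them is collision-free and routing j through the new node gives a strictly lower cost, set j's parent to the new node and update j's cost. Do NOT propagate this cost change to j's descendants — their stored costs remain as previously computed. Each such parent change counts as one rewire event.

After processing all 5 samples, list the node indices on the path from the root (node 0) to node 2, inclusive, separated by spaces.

Path: 0 1 2

1. q=(43,29) nearest=0 d=42 new=(4,3) → add node 1 parent=0 cost=3
2. q=(35,11) nearest=1 d=31 new=(7,6) → add node 2 parent=1 cost=6
3. q=(17,30) nearest=2 d=24 new=(10,9) → add node 3 parent=2 cost=9
4. q=(14,3) nearest=3 d=6 new=(13,6) → add node 4 parent=3 cost=12
5. q=(19,50) nearest=3 d=41 new=(13,12) → add node 5 parent=3 cost=12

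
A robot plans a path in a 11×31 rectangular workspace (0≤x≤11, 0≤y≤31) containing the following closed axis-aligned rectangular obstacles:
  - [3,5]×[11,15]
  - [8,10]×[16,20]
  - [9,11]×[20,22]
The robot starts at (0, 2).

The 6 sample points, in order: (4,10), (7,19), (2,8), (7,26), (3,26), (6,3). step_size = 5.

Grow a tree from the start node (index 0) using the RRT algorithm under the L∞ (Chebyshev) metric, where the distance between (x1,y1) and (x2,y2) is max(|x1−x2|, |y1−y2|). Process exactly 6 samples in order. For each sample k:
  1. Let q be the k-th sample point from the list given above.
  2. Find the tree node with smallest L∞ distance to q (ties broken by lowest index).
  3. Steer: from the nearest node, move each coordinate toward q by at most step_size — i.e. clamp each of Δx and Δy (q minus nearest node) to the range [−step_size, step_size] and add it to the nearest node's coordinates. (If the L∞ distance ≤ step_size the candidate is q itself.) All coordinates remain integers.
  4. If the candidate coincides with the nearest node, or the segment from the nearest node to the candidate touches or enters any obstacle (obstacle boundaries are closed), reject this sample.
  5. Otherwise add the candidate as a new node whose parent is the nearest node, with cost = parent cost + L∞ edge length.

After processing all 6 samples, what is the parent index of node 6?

Parent of node 6: 1

1. q=(4,10) nearest=0 d=8 new=(4,7) → add node 1 parent=0 cost=5
2. q=(7,19) nearest=1 d=12 new=(7,12) → add node 2 parent=1 cost=10
3. q=(2,8) nearest=1 d=2 new=(2,8) → add node 3 parent=1 cost=7
4. q=(7,26) nearest=2 d=14 new=(7,17) → add node 4 parent=2 cost=15
5. q=(3,26) nearest=4 d=9 new=(3,22) → add node 5 parent=4 cost=20
6. q=(6,3) nearest=1 d=4 new=(6,3) → add node 6 parent=1 cost=9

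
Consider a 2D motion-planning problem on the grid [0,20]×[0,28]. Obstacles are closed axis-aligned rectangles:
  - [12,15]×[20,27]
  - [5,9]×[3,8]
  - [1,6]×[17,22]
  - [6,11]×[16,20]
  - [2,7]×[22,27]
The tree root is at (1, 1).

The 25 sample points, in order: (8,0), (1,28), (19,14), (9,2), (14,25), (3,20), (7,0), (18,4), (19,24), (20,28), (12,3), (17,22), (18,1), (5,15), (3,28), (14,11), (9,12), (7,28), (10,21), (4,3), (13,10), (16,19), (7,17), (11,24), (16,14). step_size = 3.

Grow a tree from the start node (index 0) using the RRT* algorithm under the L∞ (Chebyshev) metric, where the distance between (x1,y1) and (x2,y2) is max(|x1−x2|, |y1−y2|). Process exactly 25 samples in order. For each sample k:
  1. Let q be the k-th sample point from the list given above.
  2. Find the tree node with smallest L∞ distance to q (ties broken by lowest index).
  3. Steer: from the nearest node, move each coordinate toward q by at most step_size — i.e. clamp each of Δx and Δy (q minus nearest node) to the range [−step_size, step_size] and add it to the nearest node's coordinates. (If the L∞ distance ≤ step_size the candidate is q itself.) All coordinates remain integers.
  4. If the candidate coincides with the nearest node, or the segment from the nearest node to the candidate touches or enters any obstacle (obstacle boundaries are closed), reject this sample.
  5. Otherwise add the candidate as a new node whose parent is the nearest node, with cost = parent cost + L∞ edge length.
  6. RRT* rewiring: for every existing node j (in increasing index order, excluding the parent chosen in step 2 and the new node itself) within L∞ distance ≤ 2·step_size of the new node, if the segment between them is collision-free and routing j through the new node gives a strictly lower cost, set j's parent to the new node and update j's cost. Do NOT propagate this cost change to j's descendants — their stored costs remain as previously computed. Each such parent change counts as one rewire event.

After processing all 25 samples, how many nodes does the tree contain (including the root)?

Node count: 17

1. q=(8,0) nearest=0 d=7 new=(4,0) → add node 1 parent=0 cost=3
2. q=(1,28) nearest=0 d=27 new=(1,4) → add node 2 parent=0 cost=3
3. q=(19,14) nearest=1 d=15 new=(7,3) → blocked by [5,9]×[3,8], reject
4. q=(9,2) nearest=1 d=5 new=(7,2) → add node 3 parent=1 cost=6
5. q=(14,25) nearest=2 d=21 new=(4,7) → add node 4 parent=2 cost=6
6. q=(3,20) nearest=4 d=13 new=(3,10) → add node 5 parent=4 cost=9
7. q=(7,0) nearest=3 d=2 new=(7,0) → add node 6 parent=3 cost=8
8. q=(18,4) nearest=3 d=11 new=(10,4) → blocked by [5,9]×[3,8], reject
9. q=(19,24) nearest=5 d=16 new=(6,13) → add node 7 parent=5 cost=12
10. q=(20,28) nearest=7 d=15 new=(9,16) → blocked by [6,11]×[16,20], reject
11. q=(12,3) nearest=3 d=5 new=(10,3) → add node 8 parent=3 cost=9
12. q=(17,22) nearest=7 d=11 new=(9,16) → blocked by [6,11]×[16,20], reject
13. q=(18,1) nearest=8 d=8 new=(13,1) → add node 9 parent=8 cost=12
14. q=(5,15) nearest=7 d=2 new=(5,15) → add node 10 parent=7 cost=14
15. q=(3,28) nearest=10 d=13 new=(3,18) → blocked by [1,6]×[17,22], reject
16. q=(14,11) nearest=7 d=8 new=(9,11) → add node 11 parent=7 cost=15
17. q=(9,12) nearest=11 d=1 new=(9,12) → add node 12 parent=11 cost=16
18. q=(7,28) nearest=10 d=13 new=(7,18) → blocked by [6,11]×[16,20], reject
19. q=(10,21) nearest=10 d=6 new=(8,18) → blocked by [6,11]×[16,20], reject
20. q=(4,3) nearest=0 d=3 new=(4,3) → add node 13 parent=0 cost=3; rewire 6→13 (6<8)
21. q=(13,10) nearest=11 d=4 new=(12,10) → add node 14 parent=11 cost=18
22. q=(16,19) nearest=12 d=7 new=(12,15) → add node 15 parent=12 cost=19
23. q=(7,17) nearest=10 d=2 new=(7,17) → blocked by [6,11]×[16,20], reject
24. q=(11,24) nearest=10 d=9 new=(8,18) → blocked by [6,11]×[16,20], reject
25. q=(16,14) nearest=14 d=4 new=(15,13) → add node 16 parent=14 cost=21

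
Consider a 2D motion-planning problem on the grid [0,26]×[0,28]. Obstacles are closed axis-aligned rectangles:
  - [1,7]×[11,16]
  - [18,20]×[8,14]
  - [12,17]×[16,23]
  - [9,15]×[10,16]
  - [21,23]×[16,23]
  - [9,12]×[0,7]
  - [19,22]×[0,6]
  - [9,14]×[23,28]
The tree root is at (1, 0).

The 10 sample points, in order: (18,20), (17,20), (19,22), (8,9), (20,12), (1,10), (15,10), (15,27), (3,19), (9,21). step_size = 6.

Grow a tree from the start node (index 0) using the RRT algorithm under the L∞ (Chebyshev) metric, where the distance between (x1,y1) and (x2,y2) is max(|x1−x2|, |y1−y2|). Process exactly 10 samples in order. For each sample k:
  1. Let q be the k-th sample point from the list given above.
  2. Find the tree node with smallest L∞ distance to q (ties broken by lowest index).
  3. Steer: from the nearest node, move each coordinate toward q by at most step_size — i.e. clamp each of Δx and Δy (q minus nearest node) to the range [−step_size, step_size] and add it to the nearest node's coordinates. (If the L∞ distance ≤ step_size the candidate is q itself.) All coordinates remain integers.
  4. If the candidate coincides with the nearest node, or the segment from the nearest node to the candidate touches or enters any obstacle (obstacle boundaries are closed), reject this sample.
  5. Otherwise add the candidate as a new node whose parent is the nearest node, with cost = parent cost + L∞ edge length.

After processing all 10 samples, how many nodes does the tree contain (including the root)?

Node count: 4

1. q=(18,20) nearest=0 d=20 new=(7,6) → add node 1 parent=0 cost=6
2. q=(17,20) nearest=1 d=14 new=(13,12) → blocked by [9,15]×[10,16], reject
3. q=(19,22) nearest=1 d=16 new=(13,12) → blocked by [9,15]×[10,16], reject
4. q=(8,9) nearest=1 d=3 new=(8,9) → add node 2 parent=1 cost=9
5. q=(20,12) nearest=2 d=12 new=(14,12) → blocked by [9,15]×[10,16], reject
6. q=(1,10) nearest=1 d=6 new=(1,10) → add node 3 parent=1 cost=12
7. q=(15,10) nearest=2 d=7 new=(14,10) → blocked by [9,15]×[10,16], reject
8. q=(15,27) nearest=3 d=17 new=(7,16) → blocked by [1,7]×[11,16], reject
9. q=(3,19) nearest=3 d=9 new=(3,16) → blocked by [1,7]×[11,16], reject
10. q=(9,21) nearest=3 d=11 new=(7,16) → blocked by [1,7]×[11,16], reject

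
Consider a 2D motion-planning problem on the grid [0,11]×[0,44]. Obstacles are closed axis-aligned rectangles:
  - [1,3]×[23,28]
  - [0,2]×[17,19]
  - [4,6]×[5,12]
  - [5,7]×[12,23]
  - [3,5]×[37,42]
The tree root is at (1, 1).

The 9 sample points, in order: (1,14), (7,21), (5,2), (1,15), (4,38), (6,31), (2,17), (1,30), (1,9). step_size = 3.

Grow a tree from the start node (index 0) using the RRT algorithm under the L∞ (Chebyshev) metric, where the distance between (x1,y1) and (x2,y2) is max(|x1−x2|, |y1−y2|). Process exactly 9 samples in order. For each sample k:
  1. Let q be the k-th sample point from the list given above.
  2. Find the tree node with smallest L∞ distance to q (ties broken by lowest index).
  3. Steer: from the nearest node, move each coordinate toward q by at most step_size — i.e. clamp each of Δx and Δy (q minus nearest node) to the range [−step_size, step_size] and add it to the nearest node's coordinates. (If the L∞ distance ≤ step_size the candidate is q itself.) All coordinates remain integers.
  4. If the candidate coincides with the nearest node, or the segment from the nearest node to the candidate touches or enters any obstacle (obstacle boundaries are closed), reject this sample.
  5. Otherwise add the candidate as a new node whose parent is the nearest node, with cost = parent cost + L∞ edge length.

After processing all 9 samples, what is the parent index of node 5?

Parent of node 5: 4

1. q=(1,14) nearest=0 d=13 new=(1,4) → add node 1 parent=0 cost=3
2. q=(7,21) nearest=1 d=17 new=(4,7) → blocked by [4,6]×[5,12], reject
3. q=(5,2) nearest=0 d=4 new=(4,2) → add node 2 parent=0 cost=3
4. q=(1,15) nearest=1 d=11 new=(1,7) → add node 3 parent=1 cost=6
5. q=(4,38) nearest=3 d=31 new=(4,10) → blocked by [4,6]×[5,12], reject
6. q=(6,31) nearest=3 d=24 new=(4,10) → blocked by [4,6]×[5,12], reject
7. q=(2,17) nearest=3 d=10 new=(2,10) → add node 4 parent=3 cost=9
8. q=(1,30) nearest=4 d=20 new=(1,13) → add node 5 parent=4 cost=12
9. q=(1,9) nearest=4 d=1 new=(1,9) → add node 6 parent=4 cost=10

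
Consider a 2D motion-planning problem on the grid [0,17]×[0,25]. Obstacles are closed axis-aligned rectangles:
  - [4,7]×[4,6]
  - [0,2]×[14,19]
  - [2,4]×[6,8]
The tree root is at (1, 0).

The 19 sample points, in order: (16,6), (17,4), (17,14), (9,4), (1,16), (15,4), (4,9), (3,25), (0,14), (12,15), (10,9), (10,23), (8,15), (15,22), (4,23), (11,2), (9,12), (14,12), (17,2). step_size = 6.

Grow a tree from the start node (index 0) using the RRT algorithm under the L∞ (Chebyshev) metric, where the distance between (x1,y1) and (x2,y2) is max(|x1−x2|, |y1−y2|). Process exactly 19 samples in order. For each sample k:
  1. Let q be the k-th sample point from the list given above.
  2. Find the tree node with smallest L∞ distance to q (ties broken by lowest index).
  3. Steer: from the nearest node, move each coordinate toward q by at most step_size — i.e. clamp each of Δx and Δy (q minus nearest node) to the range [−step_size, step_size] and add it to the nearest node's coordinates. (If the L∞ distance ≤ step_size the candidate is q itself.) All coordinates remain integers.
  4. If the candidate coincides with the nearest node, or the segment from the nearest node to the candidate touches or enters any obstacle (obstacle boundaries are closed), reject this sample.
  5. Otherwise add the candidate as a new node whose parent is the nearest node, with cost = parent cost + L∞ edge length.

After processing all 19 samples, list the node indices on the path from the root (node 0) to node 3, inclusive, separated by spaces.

Path: 0 1 2 3

1. q=(16,6) nearest=0 d=15 new=(7,6) → blocked by [4,7]×[4,6], reject
2. q=(17,4) nearest=0 d=16 new=(7,4) → blocked by [4,7]×[4,6], reject
3. q=(17,14) nearest=0 d=16 new=(7,6) → blocked by [4,7]×[4,6], reject
4. q=(9,4) nearest=0 d=8 new=(7,4) → blocked by [4,7]×[4,6], reject
5. q=(1,16) nearest=0 d=16 new=(1,6) → add node 1 parent=0 cost=6
6. q=(15,4) nearest=0 d=14 new=(7,4) → blocked by [4,7]×[4,6], reject
7. q=(4,9) nearest=1 d=3 new=(4,9) → blocked by [2,4]×[6,8], reject
8. q=(3,25) nearest=1 d=19 new=(3,12) → add node 2 parent=1 cost=12
9. q=(0,14) nearest=2 d=3 new=(0,14) → blocked by [0,2]×[14,19], reject
10. q=(12,15) nearest=2 d=9 new=(9,15) → add node 3 parent=2 cost=18
11. q=(10,9) nearest=3 d=6 new=(10,9) → add node 4 parent=3 cost=24
12. q=(10,23) nearest=3 d=8 new=(10,21) → add node 5 parent=3 cost=24
13. q=(8,15) nearest=3 d=1 new=(8,15) → add node 6 parent=3 cost=19
14. q=(15,22) nearest=5 d=5 new=(15,22) → add node 7 parent=5 cost=29
15. q=(4,23) nearest=5 d=6 new=(4,23) → add node 8 parent=5 cost=30
16. q=(11,2) nearest=4 d=7 new=(11,3) → add node 9 parent=4 cost=30
17. q=(9,12) nearest=3 d=3 new=(9,12) → add node 10 parent=3 cost=21
18. q=(14,12) nearest=4 d=4 new=(14,12) → add node 11 parent=4 cost=28
19. q=(17,2) nearest=9 d=6 new=(17,2) → add node 12 parent=9 cost=36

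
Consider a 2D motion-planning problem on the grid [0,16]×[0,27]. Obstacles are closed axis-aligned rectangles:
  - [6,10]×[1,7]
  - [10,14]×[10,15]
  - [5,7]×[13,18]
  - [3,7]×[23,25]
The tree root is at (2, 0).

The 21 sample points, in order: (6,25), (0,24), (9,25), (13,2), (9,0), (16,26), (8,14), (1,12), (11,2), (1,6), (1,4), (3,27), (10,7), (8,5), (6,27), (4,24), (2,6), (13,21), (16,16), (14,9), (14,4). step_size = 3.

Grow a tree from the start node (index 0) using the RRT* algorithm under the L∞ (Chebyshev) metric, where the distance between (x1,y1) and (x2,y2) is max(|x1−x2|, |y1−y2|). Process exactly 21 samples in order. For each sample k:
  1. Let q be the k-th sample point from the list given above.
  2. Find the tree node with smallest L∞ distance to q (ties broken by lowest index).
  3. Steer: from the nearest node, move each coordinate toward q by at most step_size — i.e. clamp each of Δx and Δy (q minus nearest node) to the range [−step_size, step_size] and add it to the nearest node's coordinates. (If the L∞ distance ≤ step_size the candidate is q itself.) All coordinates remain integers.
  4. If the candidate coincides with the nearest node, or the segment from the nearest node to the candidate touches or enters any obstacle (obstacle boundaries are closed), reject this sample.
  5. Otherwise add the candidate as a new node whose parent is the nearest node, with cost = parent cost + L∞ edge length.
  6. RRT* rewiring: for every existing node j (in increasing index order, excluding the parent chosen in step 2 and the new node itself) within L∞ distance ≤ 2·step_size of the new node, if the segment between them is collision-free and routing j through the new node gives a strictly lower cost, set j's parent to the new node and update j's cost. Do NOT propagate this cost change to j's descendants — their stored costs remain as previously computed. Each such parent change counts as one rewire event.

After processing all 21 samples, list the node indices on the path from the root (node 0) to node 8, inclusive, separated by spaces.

Path: 0 1 2 8

1. q=(6,25) nearest=0 d=25 new=(5,3) → add node 1 parent=0 cost=3
2. q=(0,24) nearest=1 d=21 new=(2,6) → add node 2 parent=1 cost=6
3. q=(9,25) nearest=2 d=19 new=(5,9) → add node 3 parent=2 cost=9
4. q=(13,2) nearest=1 d=8 new=(8,2) → blocked by [6,10]×[1,7], reject
5. q=(9,0) nearest=1 d=4 new=(8,0) → blocked by [6,10]×[1,7], reject
6. q=(16,26) nearest=3 d=17 new=(8,12) → add node 4 parent=3 cost=12
7. q=(8,14) nearest=4 d=2 new=(8,14) → add node 5 parent=4 cost=14
8. q=(1,12) nearest=3 d=4 new=(2,12) → add node 6 parent=3 cost=12
9. q=(11,2) nearest=1 d=6 new=(8,2) → blocked by [6,10]×[1,7], reject
10. q=(1,6) nearest=2 d=1 new=(1,6) → add node 7 parent=2 cost=7
11. q=(1,4) nearest=2 d=2 new=(1,4) → add node 8 parent=2 cost=8
12. q=(3,27) nearest=5 d=13 new=(5,17) → blocked by [5,7]×[13,18], reject
13. q=(10,7) nearest=1 d=5 new=(8,6) → blocked by [6,10]×[1,7], reject
14. q=(8,5) nearest=1 d=3 new=(8,5) → blocked by [6,10]×[1,7], reject
15. q=(6,27) nearest=5 d=13 new=(6,17) → blocked by [5,7]×[13,18], reject
16. q=(4,24) nearest=5 d=10 new=(5,17) → blocked by [5,7]×[13,18], reject
17. q=(2,6) nearest=2 d=0 → coincident, reject
18. q=(13,21) nearest=5 d=7 new=(11,17) → add node 9 parent=5 cost=17
19. q=(16,16) nearest=9 d=5 new=(14,16) → add node 10 parent=9 cost=20
20. q=(14,9) nearest=4 d=6 new=(11,9) → blocked by [10,14]×[10,15], reject
21. q=(14,4) nearest=4 d=8 new=(11,9) → blocked by [10,14]×[10,15], reject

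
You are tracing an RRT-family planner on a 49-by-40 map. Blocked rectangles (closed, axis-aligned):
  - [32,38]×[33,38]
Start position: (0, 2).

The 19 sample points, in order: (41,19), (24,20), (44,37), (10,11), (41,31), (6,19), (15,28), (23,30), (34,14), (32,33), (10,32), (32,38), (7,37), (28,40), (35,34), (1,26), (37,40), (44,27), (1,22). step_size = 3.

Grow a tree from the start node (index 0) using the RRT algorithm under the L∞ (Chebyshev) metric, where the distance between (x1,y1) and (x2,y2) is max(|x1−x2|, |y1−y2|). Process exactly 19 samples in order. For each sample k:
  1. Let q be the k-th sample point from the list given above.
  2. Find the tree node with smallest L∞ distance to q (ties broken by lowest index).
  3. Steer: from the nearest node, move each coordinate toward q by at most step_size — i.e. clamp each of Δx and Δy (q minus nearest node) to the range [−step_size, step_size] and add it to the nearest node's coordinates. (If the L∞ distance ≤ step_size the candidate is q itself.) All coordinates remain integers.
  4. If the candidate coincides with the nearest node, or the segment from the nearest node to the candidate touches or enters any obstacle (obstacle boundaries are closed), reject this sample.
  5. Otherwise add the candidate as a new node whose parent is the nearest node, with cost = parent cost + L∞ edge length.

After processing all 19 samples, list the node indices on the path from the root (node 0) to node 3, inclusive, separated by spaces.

1. q=(41,19) nearest=0 d=41 new=(3,5) → add node 1 parent=0 cost=3
2. q=(24,20) nearest=1 d=21 new=(6,8) → add node 2 parent=1 cost=6
3. q=(44,37) nearest=2 d=38 new=(9,11) → add node 3 parent=2 cost=9
4. q=(10,11) nearest=3 d=1 new=(10,11) → add node 4 parent=3 cost=10
5. q=(41,31) nearest=4 d=31 new=(13,14) → add node 5 parent=4 cost=13
6. q=(6,19) nearest=5 d=7 new=(10,17) → add node 6 parent=5 cost=16
7. q=(15,28) nearest=6 d=11 new=(13,20) → add node 7 parent=6 cost=19
8. q=(23,30) nearest=7 d=10 new=(16,23) → add node 8 parent=7 cost=22
9. q=(34,14) nearest=8 d=18 new=(19,20) → add node 9 parent=8 cost=25
10. q=(32,33) nearest=9 d=13 new=(22,23) → add node 10 parent=9 cost=28
11. q=(10,32) nearest=8 d=9 new=(13,26) → add node 11 parent=8 cost=25
12. q=(32,38) nearest=10 d=15 new=(25,26) → add node 12 parent=10 cost=31
13. q=(7,37) nearest=11 d=11 new=(10,29) → add node 13 parent=11 cost=28
14. q=(28,40) nearest=12 d=14 new=(28,29) → add node 14 parent=12 cost=34
15. q=(35,34) nearest=14 d=7 new=(31,32) → add node 15 parent=14 cost=37
16. q=(1,26) nearest=6 d=9 new=(7,20) → add node 16 parent=6 cost=19
17. q=(37,40) nearest=15 d=8 new=(34,35) → blocked by [32,38]×[33,38], reject
18. q=(44,27) nearest=15 d=13 new=(34,29) → add node 17 parent=15 cost=40
19. q=(1,22) nearest=16 d=6 new=(4,22) → add node 18 parent=16 cost=22

Path: 0 1 2 3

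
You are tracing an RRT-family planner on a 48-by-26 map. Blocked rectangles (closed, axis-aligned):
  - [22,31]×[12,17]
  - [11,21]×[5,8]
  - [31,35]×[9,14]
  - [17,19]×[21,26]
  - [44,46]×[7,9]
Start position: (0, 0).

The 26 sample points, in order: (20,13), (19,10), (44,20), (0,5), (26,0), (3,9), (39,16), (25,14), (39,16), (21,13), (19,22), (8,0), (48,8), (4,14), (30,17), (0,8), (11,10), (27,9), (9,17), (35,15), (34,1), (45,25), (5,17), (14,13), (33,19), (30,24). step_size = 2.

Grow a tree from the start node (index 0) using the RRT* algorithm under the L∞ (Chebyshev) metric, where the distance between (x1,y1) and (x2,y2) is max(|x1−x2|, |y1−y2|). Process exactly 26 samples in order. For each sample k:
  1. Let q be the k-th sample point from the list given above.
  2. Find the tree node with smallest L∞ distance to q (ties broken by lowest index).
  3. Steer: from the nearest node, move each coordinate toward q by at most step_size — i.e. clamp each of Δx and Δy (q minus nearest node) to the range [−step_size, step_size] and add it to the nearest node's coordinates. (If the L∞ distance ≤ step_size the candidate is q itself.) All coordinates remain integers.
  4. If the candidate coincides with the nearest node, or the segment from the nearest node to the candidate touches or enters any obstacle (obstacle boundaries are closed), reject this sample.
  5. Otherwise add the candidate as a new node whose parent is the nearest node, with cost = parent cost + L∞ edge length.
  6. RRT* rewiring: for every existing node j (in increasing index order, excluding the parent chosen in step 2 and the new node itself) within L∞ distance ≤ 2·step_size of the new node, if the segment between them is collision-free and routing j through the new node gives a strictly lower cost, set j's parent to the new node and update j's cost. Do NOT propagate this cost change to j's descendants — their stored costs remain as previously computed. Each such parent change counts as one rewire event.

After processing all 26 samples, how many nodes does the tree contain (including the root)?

1. q=(20,13) nearest=0 d=20 new=(2,2) → add node 1 parent=0 cost=2
2. q=(19,10) nearest=1 d=17 new=(4,4) → add node 2 parent=1 cost=4
3. q=(44,20) nearest=2 d=40 new=(6,6) → add node 3 parent=2 cost=6
4. q=(0,5) nearest=1 d=3 new=(0,4) → add node 4 parent=1 cost=4
5. q=(26,0) nearest=3 d=20 new=(8,4) → add node 5 parent=3 cost=8
6. q=(3,9) nearest=3 d=3 new=(4,8) → add node 6 parent=3 cost=8
7. q=(39,16) nearest=5 d=31 new=(10,6) → add node 7 parent=5 cost=10
8. q=(25,14) nearest=7 d=15 new=(12,8) → blocked by [11,21]×[5,8], reject
9. q=(39,16) nearest=7 d=29 new=(12,8) → blocked by [11,21]×[5,8], reject
10. q=(21,13) nearest=7 d=11 new=(12,8) → blocked by [11,21]×[5,8], reject
11. q=(19,22) nearest=6 d=15 new=(6,10) → add node 8 parent=6 cost=10
12. q=(8,0) nearest=2 d=4 new=(6,2) → add node 9 parent=2 cost=6
13. q=(48,8) nearest=7 d=38 new=(12,8) → blocked by [11,21]×[5,8], reject
14. q=(4,14) nearest=8 d=4 new=(4,12) → add node 10 parent=8 cost=12
15. q=(30,17) nearest=7 d=20 new=(12,8) → blocked by [11,21]×[5,8], reject
16. q=(0,8) nearest=2 d=4 new=(2,6) → add node 11 parent=2 cost=6
17. q=(11,10) nearest=7 d=4 new=(11,8) → blocked by [11,21]×[5,8], reject
18. q=(27,9) nearest=7 d=17 new=(12,8) → blocked by [11,21]×[5,8], reject
19. q=(9,17) nearest=10 d=5 new=(6,14) → add node 12 parent=10 cost=14
20. q=(35,15) nearest=7 d=25 new=(12,8) → blocked by [11,21]×[5,8], reject
21. q=(34,1) nearest=7 d=24 new=(12,4) → blocked by [11,21]×[5,8], reject
22. q=(45,25) nearest=7 d=35 new=(12,8) → blocked by [11,21]×[5,8], reject
23. q=(5,17) nearest=12 d=3 new=(5,16) → add node 13 parent=12 cost=16
24. q=(14,13) nearest=7 d=7 new=(12,8) → blocked by [11,21]×[5,8], reject
25. q=(33,19) nearest=7 d=23 new=(12,8) → blocked by [11,21]×[5,8], reject
26. q=(30,24) nearest=7 d=20 new=(12,8) → blocked by [11,21]×[5,8], reject

Node count: 14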